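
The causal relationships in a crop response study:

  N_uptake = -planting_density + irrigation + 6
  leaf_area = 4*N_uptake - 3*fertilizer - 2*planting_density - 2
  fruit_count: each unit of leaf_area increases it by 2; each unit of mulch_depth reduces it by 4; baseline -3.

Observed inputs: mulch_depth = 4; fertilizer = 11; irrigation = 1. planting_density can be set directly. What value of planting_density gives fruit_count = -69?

planting_density = 3

Substituting into the N_uptake equation gives N_uptake = -planting_density + 7.
Substituting into the leaf_area equation gives leaf_area = -6*planting_density - 7.
Substituting into the fruit_count equation gives fruit_count = -12*planting_density - 33.
Solve -12*planting_density - 33 = -69: planting_density = (-69 + 33) / -12 = 3.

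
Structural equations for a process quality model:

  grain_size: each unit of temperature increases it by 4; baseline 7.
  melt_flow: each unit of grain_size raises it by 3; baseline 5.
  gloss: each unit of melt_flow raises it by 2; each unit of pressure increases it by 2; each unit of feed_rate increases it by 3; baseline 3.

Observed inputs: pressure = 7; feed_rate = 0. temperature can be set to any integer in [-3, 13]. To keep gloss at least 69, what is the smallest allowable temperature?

Substituting into the melt_flow equation gives melt_flow = 12*temperature + 26.
gloss becomes 24*temperature + 69.
Require 24*temperature + 69 ≥ 69, so temperature ≥ 0.
The smallest integer in [-3, 13] satisfying this is 0.

temperature = 0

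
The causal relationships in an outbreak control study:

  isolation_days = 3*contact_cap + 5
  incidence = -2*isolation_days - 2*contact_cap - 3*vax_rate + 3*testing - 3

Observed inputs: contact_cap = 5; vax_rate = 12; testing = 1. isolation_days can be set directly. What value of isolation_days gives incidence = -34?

isolation_days = -6

Intervening on isolation_days fixes its value directly, overriding its dependence on contact_cap.
Substituting into the incidence equation gives incidence = -2*isolation_days - 46.
Solve -2*isolation_days - 46 = -34: isolation_days = (-34 + 46) / -2 = -6.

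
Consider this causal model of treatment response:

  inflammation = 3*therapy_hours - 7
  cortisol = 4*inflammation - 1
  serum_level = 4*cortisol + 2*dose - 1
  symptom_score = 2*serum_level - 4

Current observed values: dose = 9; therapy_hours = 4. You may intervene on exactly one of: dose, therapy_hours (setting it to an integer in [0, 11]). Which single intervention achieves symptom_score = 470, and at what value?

Intervening on dose: symptom_score = 4*dose + 146. Reaching 470 requires dose = 81, outside [0, 11].
Intervening on therapy_hours: with other inputs at their observed values, symptom_score = 96*therapy_hours - 202. Solving for 470 gives therapy_hours = 7, within [0, 11].

set therapy_hours = 7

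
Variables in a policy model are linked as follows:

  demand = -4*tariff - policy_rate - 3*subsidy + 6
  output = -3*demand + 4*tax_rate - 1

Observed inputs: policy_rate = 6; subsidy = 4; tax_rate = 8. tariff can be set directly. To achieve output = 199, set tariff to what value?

tariff = 11

Substituting into the demand equation gives demand = -4*tariff - 12.
Substituting into the output equation gives output = 12*tariff + 67.
Solve 12*tariff + 67 = 199: tariff = (199 - 67) / 12 = 11.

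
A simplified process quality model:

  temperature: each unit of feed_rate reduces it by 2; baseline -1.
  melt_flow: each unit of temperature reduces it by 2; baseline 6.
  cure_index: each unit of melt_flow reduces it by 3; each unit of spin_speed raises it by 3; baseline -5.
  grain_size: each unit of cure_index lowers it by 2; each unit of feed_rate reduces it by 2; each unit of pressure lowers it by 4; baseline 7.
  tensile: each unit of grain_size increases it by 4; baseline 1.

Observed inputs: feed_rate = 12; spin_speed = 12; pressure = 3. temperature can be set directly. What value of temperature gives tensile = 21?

Intervening on temperature fixes its value directly, overriding its dependence on feed_rate.
Substituting into the cure_index equation gives cure_index = 6*temperature + 13.
This gives grain_size = -12*temperature - 55.
tensile becomes -48*temperature - 219.
Solve -48*temperature - 219 = 21: temperature = (21 + 219) / -48 = -5.

temperature = -5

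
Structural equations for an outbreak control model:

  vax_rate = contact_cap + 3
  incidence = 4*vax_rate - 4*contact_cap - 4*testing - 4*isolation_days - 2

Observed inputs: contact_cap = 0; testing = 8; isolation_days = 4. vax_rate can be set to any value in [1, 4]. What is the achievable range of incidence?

-46 to -34

Intervening on vax_rate fixes its value directly, overriding its dependence on contact_cap.
Substituting into the incidence equation gives incidence = 4*vax_rate - 50.
Linear in vax_rate, so extremes are at the endpoints: vax_rate = 1 gives incidence = -46; vax_rate = 4 gives incidence = -34.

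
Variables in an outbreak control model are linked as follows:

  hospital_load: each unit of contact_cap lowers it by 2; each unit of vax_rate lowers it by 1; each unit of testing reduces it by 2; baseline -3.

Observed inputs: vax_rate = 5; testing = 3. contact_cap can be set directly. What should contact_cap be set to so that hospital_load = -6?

contact_cap = -4

Substituting into the hospital_load equation gives hospital_load = -2*contact_cap - 14.
Solve -2*contact_cap - 14 = -6: contact_cap = (-6 + 14) / -2 = -4.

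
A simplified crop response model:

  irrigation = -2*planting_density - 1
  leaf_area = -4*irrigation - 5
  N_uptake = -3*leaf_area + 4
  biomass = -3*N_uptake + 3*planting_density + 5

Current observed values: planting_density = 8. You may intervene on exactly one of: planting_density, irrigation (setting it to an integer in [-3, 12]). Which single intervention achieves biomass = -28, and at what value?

set irrigation = 0

Intervening on planting_density: biomass = 75*planting_density - 16. Reaching -28 requires planting_density = -4/25, not an integer.
Intervening on irrigation: with other inputs at their observed values, biomass = -36*irrigation - 28. Solving for -28 gives irrigation = 0, within [-3, 12].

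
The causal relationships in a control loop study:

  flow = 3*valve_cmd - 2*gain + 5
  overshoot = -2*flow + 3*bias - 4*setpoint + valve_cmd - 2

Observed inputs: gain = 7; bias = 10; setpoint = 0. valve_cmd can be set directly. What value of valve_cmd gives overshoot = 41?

Substituting into the flow equation gives flow = 3*valve_cmd - 9.
Substituting into the overshoot equation gives overshoot = -5*valve_cmd + 46.
Solve -5*valve_cmd + 46 = 41: valve_cmd = (41 - 46) / -5 = 1.

valve_cmd = 1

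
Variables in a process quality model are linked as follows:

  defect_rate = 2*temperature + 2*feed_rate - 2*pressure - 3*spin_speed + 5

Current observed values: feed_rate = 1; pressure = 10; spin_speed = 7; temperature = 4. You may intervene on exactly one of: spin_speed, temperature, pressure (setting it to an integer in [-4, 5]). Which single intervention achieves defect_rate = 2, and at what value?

set pressure = -4

Intervening on spin_speed: defect_rate = -3*spin_speed - 5. Reaching 2 requires spin_speed = -7/3, not an integer.
Intervening on temperature: defect_rate = 2*temperature - 34. Reaching 2 requires temperature = 18, outside [-4, 5].
Intervening on pressure: with other inputs at their observed values, defect_rate = -2*pressure - 6. Solving for 2 gives pressure = -4, within [-4, 5].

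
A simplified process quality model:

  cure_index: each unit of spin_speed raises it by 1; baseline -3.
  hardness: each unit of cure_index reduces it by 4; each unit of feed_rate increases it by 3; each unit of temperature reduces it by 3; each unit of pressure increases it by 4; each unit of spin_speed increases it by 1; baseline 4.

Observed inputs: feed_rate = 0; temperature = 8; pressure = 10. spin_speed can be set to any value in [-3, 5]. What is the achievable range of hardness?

17 to 41

Substituting into the hardness equation gives hardness = -3*spin_speed + 32.
Linear in spin_speed, so extremes are at the endpoints: spin_speed = -3 gives hardness = 41; spin_speed = 5 gives hardness = 17.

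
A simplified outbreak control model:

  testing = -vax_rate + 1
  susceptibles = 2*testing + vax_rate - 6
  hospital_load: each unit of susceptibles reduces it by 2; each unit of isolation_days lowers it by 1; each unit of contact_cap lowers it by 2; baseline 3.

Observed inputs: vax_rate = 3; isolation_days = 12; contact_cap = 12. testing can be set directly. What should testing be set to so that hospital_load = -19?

testing = -2

Intervening on testing fixes its value directly, overriding its dependence on vax_rate.
Substituting into the susceptibles equation gives susceptibles = 2*testing - 3.
Substituting into the hospital_load equation gives hospital_load = -4*testing - 27.
Solve -4*testing - 27 = -19: testing = (-19 + 27) / -4 = -2.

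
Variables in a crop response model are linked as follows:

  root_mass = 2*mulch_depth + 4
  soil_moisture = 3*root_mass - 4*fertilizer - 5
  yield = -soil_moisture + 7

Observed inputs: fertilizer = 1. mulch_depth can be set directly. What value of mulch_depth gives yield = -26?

Substituting into the soil_moisture equation gives soil_moisture = 6*mulch_depth + 3.
This gives yield = -6*mulch_depth + 4.
Solve -6*mulch_depth + 4 = -26: mulch_depth = (-26 - 4) / -6 = 5.

mulch_depth = 5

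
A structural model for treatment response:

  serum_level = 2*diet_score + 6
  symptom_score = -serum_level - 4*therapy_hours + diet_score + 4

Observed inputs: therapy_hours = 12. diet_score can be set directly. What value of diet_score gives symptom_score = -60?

Substituting into the symptom_score equation gives symptom_score = -diet_score - 50.
Solve -diet_score - 50 = -60: diet_score = (-60 + 50) / -1 = 10.

diet_score = 10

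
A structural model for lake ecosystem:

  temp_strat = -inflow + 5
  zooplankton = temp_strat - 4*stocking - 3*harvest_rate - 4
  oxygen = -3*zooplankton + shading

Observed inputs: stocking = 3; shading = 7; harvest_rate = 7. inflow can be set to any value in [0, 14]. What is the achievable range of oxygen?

103 to 145

Substituting into the zooplankton equation gives zooplankton = -inflow - 32.
This gives oxygen = 3*inflow + 103.
Linear in inflow, so extremes are at the endpoints: inflow = 0 gives oxygen = 103; inflow = 14 gives oxygen = 145.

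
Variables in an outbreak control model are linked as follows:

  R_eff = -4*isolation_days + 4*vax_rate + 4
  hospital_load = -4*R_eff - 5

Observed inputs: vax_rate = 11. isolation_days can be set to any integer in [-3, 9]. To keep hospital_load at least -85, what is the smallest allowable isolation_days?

Substituting into the R_eff equation gives R_eff = -4*isolation_days + 48.
Substituting into the hospital_load equation gives hospital_load = 16*isolation_days - 197.
Require 16*isolation_days - 197 ≥ -85, so isolation_days ≥ 7.
The smallest integer in [-3, 9] satisfying this is 7.

isolation_days = 7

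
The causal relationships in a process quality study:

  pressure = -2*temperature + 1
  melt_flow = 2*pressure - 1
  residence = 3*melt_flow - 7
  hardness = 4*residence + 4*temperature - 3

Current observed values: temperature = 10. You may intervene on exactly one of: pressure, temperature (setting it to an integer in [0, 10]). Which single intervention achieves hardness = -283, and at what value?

set temperature = 6

Intervening on pressure: hardness = 24*pressure - 3. Reaching -283 requires pressure = -35/3, not an integer.
Intervening on temperature: with other inputs at their observed values, hardness = -44*temperature - 19. Solving for -283 gives temperature = 6, within [0, 10].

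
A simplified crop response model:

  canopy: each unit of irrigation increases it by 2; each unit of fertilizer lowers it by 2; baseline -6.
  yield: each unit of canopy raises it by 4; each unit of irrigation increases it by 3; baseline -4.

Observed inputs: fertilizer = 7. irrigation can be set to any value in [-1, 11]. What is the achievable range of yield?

-95 to 37

Substituting into the canopy equation gives canopy = 2*irrigation - 20.
Substituting into the yield equation gives yield = 11*irrigation - 84.
Linear in irrigation, so extremes are at the endpoints: irrigation = -1 gives yield = -95; irrigation = 11 gives yield = 37.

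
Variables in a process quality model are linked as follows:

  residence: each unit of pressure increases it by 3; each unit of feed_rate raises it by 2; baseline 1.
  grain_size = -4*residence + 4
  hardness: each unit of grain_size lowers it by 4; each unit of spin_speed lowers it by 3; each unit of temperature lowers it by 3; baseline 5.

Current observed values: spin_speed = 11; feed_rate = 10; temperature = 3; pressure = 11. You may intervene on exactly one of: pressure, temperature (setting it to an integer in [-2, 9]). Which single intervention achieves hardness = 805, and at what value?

set temperature = 5

Intervening on pressure: hardness = 48*pressure + 283. Reaching 805 requires pressure = 87/8, not an integer.
Intervening on temperature: with other inputs at their observed values, hardness = -3*temperature + 820. Solving for 805 gives temperature = 5, within [-2, 9].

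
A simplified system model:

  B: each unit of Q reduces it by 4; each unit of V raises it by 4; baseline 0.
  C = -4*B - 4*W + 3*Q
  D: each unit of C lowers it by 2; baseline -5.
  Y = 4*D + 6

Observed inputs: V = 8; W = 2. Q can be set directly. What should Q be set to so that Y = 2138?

Substituting into the B equation gives B = -4*Q + 32.
Substituting into the C equation gives C = 19*Q - 136.
D becomes -38*Q + 267.
Y becomes -152*Q + 1074.
Solve -152*Q + 1074 = 2138: Q = (2138 - 1074) / -152 = -7.

Q = -7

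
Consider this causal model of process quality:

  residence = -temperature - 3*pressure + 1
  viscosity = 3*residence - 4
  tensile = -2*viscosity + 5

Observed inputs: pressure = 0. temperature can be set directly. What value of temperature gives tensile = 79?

Substituting into the residence equation gives residence = -temperature + 1.
This gives viscosity = -3*temperature - 1.
Substituting into the tensile equation gives tensile = 6*temperature + 7.
Solve 6*temperature + 7 = 79: temperature = (79 - 7) / 6 = 12.

temperature = 12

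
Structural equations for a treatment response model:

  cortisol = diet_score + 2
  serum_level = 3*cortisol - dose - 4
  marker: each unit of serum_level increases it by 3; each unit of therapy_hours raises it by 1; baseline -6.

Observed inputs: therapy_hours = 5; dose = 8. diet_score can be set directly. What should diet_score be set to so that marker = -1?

Substituting into the serum_level equation gives serum_level = 3*diet_score - 6.
Substituting into the marker equation gives marker = 9*diet_score - 19.
Solve 9*diet_score - 19 = -1: diet_score = (-1 + 19) / 9 = 2.

diet_score = 2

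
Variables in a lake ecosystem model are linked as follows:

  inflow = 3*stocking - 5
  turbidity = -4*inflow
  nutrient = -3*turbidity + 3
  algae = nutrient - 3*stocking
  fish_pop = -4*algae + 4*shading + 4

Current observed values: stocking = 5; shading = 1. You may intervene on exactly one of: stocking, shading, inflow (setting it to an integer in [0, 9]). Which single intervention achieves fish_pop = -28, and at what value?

set stocking = 2

Intervening on stocking: with other inputs at their observed values, fish_pop = -132*stocking + 236. Solving for -28 gives stocking = 2, within [0, 9].
Intervening on shading: fish_pop = 4*shading - 428. Reaching -28 requires shading = 100, outside [0, 9].
Intervening on inflow: fish_pop = -48*inflow + 56. Reaching -28 requires inflow = 7/4, not an integer.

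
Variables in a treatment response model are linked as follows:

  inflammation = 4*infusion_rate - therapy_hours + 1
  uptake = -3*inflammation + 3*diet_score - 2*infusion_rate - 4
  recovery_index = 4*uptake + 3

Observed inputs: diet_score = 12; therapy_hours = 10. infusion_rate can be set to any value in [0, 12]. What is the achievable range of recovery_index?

-433 to 239

Substituting into the inflammation equation gives inflammation = 4*infusion_rate - 9.
This gives uptake = -14*infusion_rate + 59.
Substituting into the recovery_index equation gives recovery_index = -56*infusion_rate + 239.
Linear in infusion_rate, so extremes are at the endpoints: infusion_rate = 0 gives recovery_index = 239; infusion_rate = 12 gives recovery_index = -433.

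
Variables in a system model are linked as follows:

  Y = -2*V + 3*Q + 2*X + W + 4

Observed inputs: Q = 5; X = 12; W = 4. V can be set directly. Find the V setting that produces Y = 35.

V = 6

Substituting into the Y equation gives Y = -2*V + 47.
Solve -2*V + 47 = 35: V = (35 - 47) / -2 = 6.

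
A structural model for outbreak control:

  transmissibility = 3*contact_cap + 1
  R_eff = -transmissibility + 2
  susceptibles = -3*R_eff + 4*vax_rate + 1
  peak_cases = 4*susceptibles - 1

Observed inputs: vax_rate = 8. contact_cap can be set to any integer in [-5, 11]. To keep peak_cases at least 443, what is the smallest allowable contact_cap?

contact_cap = 9

Substituting into the R_eff equation gives R_eff = -3*contact_cap + 1.
Substituting into the susceptibles equation gives susceptibles = 9*contact_cap + 30.
So peak_cases = 36*contact_cap + 119.
Require 36*contact_cap + 119 ≥ 443, so contact_cap ≥ 9.
The smallest integer in [-5, 11] satisfying this is 9.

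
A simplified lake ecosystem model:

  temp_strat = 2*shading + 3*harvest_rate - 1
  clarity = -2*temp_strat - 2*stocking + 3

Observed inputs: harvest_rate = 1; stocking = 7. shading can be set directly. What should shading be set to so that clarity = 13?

Substituting into the temp_strat equation gives temp_strat = 2*shading + 2.
This gives clarity = -4*shading - 15.
Solve -4*shading - 15 = 13: shading = (13 + 15) / -4 = -7.

shading = -7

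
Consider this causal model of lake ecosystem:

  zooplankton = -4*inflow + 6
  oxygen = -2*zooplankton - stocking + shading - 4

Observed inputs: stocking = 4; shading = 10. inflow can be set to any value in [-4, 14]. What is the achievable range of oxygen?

-42 to 102

Substituting into the oxygen equation gives oxygen = 8*inflow - 10.
Linear in inflow, so extremes are at the endpoints: inflow = -4 gives oxygen = -42; inflow = 14 gives oxygen = 102.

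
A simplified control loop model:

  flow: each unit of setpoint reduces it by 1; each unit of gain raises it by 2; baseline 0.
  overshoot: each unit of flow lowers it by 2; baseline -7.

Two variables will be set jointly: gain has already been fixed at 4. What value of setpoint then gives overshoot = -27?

setpoint = -2

With gain held at 4:
Substituting into the flow equation gives flow = -setpoint + 8.
Substituting into the overshoot equation gives overshoot = 2*setpoint - 23.
Solve 2*setpoint - 23 = -27: setpoint = (-27 + 23) / 2 = -2.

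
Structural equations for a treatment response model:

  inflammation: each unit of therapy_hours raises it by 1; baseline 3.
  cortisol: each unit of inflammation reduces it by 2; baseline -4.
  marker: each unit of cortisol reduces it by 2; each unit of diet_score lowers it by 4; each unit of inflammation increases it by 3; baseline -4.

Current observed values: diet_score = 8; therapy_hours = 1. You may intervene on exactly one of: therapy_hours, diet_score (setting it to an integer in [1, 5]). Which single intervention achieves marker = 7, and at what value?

Intervening on therapy_hours: with other inputs at their observed values, marker = 7*therapy_hours - 7. Solving for 7 gives therapy_hours = 2, within [1, 5].
Intervening on diet_score: marker = -4*diet_score + 32. Reaching 7 requires diet_score = 25/4, not an integer.

set therapy_hours = 2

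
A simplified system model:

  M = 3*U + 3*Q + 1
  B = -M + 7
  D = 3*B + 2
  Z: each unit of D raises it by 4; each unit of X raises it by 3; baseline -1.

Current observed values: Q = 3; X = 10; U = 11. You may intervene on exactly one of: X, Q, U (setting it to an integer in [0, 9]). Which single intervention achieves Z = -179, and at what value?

Intervening on X: Z = 3*X - 425. Reaching -179 requires X = 82, outside [0, 9].
Intervening on Q: Z = -36*Q - 287. Reaching -179 requires Q = -3, outside [0, 9].
Intervening on U: with other inputs at their observed values, Z = -36*U + 1. Solving for -179 gives U = 5, within [0, 9].

set U = 5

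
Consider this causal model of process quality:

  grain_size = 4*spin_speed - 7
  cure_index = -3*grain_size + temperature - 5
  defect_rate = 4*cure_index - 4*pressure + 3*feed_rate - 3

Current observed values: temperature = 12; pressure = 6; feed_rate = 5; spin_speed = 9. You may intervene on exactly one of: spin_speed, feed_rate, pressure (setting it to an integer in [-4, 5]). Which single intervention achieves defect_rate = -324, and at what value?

set pressure = 4

Intervening on spin_speed: defect_rate = -48*spin_speed + 100. Reaching -324 requires spin_speed = 53/6, not an integer.
Intervening on feed_rate: defect_rate = 3*feed_rate - 347. Reaching -324 requires feed_rate = 23/3, not an integer.
Intervening on pressure: with other inputs at their observed values, defect_rate = -4*pressure - 308. Solving for -324 gives pressure = 4, within [-4, 5].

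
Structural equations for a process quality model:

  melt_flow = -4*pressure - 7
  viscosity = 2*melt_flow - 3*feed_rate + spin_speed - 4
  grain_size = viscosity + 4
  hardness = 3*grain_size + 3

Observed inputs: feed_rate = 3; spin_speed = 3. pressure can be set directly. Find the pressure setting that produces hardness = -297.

Substituting into the viscosity equation gives viscosity = -8*pressure - 24.
This gives grain_size = -8*pressure - 20.
Substituting into the hardness equation gives hardness = -24*pressure - 57.
Solve -24*pressure - 57 = -297: pressure = (-297 + 57) / -24 = 10.

pressure = 10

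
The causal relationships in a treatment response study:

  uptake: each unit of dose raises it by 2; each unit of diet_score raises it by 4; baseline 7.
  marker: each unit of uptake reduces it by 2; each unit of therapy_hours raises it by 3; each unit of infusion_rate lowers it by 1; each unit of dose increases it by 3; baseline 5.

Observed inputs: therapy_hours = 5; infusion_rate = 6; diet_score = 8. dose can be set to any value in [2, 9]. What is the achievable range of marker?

Substituting into the uptake equation gives uptake = 2*dose + 39.
Substituting into the marker equation gives marker = -dose - 64.
Linear in dose, so extremes are at the endpoints: dose = 2 gives marker = -66; dose = 9 gives marker = -73.

-73 to -66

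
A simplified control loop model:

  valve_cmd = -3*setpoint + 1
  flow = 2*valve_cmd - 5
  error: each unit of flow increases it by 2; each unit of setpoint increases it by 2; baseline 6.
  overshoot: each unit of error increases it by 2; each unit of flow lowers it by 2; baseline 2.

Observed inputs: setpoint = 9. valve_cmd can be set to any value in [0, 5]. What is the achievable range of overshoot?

40 to 60

Intervening on valve_cmd fixes its value directly, overriding its dependence on setpoint.
Substituting into the error equation gives error = 4*valve_cmd + 14.
Substituting into the overshoot equation gives overshoot = 4*valve_cmd + 40.
Linear in valve_cmd, so extremes are at the endpoints: valve_cmd = 0 gives overshoot = 40; valve_cmd = 5 gives overshoot = 60.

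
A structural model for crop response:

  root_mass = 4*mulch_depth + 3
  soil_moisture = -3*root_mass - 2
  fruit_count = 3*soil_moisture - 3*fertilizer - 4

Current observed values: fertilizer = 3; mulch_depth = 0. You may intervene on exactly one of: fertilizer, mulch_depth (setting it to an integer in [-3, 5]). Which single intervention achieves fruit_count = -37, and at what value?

set fertilizer = 0

Intervening on fertilizer: with other inputs at their observed values, fruit_count = -3*fertilizer - 37. Solving for -37 gives fertilizer = 0, within [-3, 5].
Intervening on mulch_depth: fruit_count = -36*mulch_depth - 46. Reaching -37 requires mulch_depth = -1/4, not an integer.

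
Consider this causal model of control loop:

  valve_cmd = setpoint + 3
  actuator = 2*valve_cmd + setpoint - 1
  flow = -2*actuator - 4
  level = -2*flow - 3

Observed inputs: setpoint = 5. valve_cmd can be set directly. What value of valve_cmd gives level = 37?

valve_cmd = 2

Intervening on valve_cmd fixes its value directly, overriding its dependence on setpoint.
Substituting into the actuator equation gives actuator = 2*valve_cmd + 4.
flow becomes -4*valve_cmd - 12.
This gives level = 8*valve_cmd + 21.
Solve 8*valve_cmd + 21 = 37: valve_cmd = (37 - 21) / 8 = 2.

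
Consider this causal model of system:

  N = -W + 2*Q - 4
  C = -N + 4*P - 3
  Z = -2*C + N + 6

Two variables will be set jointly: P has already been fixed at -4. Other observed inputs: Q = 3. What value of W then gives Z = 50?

W = 0

With P held at -4:
Substituting into the N equation gives N = -W + 2.
Substituting into the C equation gives C = W - 21.
Z becomes -3*W + 50.
Solve -3*W + 50 = 50: W = (50 - 50) / -3 = 0.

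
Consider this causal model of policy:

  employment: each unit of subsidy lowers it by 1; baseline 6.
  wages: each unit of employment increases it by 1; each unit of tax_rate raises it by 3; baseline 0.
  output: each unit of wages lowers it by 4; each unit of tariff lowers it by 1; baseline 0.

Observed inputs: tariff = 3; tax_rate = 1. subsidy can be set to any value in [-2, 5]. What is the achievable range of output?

Substituting into the wages equation gives wages = -subsidy + 9.
output becomes 4*subsidy - 39.
Linear in subsidy, so extremes are at the endpoints: subsidy = -2 gives output = -47; subsidy = 5 gives output = -19.

-47 to -19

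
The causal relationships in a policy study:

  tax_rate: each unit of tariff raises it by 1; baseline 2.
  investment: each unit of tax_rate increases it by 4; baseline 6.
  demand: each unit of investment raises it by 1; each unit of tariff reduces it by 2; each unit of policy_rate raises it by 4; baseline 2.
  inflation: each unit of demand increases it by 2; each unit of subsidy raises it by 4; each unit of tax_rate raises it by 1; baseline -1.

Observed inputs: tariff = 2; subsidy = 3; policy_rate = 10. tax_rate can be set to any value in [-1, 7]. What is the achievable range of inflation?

Intervening on tax_rate fixes its value directly, overriding its dependence on tariff.
Substituting into the demand equation gives demand = 4*tax_rate + 44.
Substituting into the inflation equation gives inflation = 9*tax_rate + 99.
Linear in tax_rate, so extremes are at the endpoints: tax_rate = -1 gives inflation = 90; tax_rate = 7 gives inflation = 162.

90 to 162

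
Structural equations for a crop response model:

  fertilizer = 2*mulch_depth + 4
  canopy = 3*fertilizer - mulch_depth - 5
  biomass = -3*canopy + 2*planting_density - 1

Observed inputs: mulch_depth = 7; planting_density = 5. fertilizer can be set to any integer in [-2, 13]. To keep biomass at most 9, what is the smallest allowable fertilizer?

fertilizer = 4

Intervening on fertilizer fixes its value directly, overriding its dependence on mulch_depth.
Substituting into the canopy equation gives canopy = 3*fertilizer - 12.
biomass becomes -9*fertilizer + 45.
Require -9*fertilizer + 45 ≤ 9, so fertilizer ≥ 4.
The smallest integer in [-2, 13] satisfying this is 4.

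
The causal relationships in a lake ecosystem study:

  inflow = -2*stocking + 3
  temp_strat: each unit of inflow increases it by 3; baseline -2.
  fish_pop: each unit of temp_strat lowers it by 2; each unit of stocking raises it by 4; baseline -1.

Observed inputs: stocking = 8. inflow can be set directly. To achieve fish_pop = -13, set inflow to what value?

inflow = 8

Intervening on inflow fixes its value directly, overriding its dependence on stocking.
Substituting into the fish_pop equation gives fish_pop = -6*inflow + 35.
Solve -6*inflow + 35 = -13: inflow = (-13 - 35) / -6 = 8.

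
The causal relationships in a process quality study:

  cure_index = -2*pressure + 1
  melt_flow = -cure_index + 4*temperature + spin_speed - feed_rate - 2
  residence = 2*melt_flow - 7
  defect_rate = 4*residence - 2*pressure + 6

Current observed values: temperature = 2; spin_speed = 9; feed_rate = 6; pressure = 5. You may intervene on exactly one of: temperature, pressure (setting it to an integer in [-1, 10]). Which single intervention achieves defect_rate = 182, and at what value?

Intervening on temperature: defect_rate = 32*temperature + 48. Reaching 182 requires temperature = 67/16, not an integer.
Intervening on pressure: with other inputs at their observed values, defect_rate = 14*pressure + 42. Solving for 182 gives pressure = 10, within [-1, 10].

set pressure = 10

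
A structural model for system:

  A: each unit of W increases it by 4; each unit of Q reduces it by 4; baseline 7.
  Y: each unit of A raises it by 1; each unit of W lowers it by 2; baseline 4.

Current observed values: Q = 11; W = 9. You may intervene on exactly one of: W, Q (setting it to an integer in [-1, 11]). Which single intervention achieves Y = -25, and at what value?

set W = 4

Intervening on W: with other inputs at their observed values, Y = 2*W - 33. Solving for -25 gives W = 4, within [-1, 11].
Intervening on Q: Y = -4*Q + 29. Reaching -25 requires Q = 27/2, not an integer.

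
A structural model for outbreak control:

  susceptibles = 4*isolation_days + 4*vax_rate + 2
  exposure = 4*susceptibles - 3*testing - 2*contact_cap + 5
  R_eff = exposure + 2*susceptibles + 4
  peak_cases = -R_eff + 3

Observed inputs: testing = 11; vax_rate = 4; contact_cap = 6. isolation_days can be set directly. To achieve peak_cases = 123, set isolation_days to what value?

isolation_days = -8

Substituting into the susceptibles equation gives susceptibles = 4*isolation_days + 18.
Substituting into the exposure equation gives exposure = 16*isolation_days + 32.
So R_eff = 24*isolation_days + 72.
Substituting into the peak_cases equation gives peak_cases = -24*isolation_days - 69.
Solve -24*isolation_days - 69 = 123: isolation_days = (123 + 69) / -24 = -8.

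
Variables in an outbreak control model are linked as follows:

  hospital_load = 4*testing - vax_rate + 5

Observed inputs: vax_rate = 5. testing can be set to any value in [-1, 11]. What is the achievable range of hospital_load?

-4 to 44

Substituting into the hospital_load equation gives hospital_load = 4*testing.
Linear in testing, so extremes are at the endpoints: testing = -1 gives hospital_load = -4; testing = 11 gives hospital_load = 44.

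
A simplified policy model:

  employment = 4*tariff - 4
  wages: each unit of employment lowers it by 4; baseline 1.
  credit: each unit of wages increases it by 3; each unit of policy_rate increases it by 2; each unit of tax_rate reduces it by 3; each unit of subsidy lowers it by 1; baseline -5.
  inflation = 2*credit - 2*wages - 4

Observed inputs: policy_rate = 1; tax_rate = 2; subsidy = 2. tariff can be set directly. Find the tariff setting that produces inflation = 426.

Substituting into the wages equation gives wages = -16*tariff + 17.
credit becomes -48*tariff + 40.
inflation becomes -64*tariff + 42.
Solve -64*tariff + 42 = 426: tariff = (426 - 42) / -64 = -6.

tariff = -6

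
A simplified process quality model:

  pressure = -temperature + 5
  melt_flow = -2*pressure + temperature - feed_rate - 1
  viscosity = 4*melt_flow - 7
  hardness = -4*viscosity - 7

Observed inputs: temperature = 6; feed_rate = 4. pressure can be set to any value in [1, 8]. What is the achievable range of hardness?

37 to 261

Intervening on pressure fixes its value directly, overriding its dependence on temperature.
Substituting into the melt_flow equation gives melt_flow = -2*pressure + 1.
viscosity becomes -8*pressure - 3.
Substituting into the hardness equation gives hardness = 32*pressure + 5.
Linear in pressure, so extremes are at the endpoints: pressure = 1 gives hardness = 37; pressure = 8 gives hardness = 261.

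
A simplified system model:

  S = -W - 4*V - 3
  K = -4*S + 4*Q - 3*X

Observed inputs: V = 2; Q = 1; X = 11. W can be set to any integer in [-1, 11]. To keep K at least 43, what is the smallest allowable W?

Substituting into the S equation gives S = -W - 11.
This gives K = 4*W + 15.
Require 4*W + 15 ≥ 43, so W ≥ 7.
The smallest integer in [-1, 11] satisfying this is 7.

W = 7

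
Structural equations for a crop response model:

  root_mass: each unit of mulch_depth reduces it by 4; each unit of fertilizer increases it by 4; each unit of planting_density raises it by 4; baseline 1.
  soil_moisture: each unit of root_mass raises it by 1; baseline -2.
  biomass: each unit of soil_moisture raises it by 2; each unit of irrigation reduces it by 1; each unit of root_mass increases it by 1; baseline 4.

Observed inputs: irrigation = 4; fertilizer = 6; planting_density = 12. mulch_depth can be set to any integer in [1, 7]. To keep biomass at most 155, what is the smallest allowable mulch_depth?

Substituting into the root_mass equation gives root_mass = -4*mulch_depth + 73.
Substituting into the soil_moisture equation gives soil_moisture = -4*mulch_depth + 71.
Substituting into the biomass equation gives biomass = -12*mulch_depth + 215.
Require -12*mulch_depth + 215 ≤ 155, so mulch_depth ≥ 5.
The smallest integer in [1, 7] satisfying this is 5.

mulch_depth = 5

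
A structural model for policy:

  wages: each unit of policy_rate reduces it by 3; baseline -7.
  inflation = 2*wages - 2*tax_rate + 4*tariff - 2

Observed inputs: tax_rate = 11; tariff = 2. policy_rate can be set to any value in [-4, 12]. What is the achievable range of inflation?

Substituting into the inflation equation gives inflation = -6*policy_rate - 30.
Linear in policy_rate, so extremes are at the endpoints: policy_rate = -4 gives inflation = -6; policy_rate = 12 gives inflation = -102.

-102 to -6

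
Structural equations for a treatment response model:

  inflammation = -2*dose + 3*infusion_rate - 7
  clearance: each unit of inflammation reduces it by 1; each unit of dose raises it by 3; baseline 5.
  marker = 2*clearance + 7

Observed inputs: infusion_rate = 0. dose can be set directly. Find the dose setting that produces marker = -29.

dose = -6

Substituting into the inflammation equation gives inflammation = -2*dose - 7.
Substituting into the clearance equation gives clearance = 5*dose + 12.
Substituting into the marker equation gives marker = 10*dose + 31.
Solve 10*dose + 31 = -29: dose = (-29 - 31) / 10 = -6.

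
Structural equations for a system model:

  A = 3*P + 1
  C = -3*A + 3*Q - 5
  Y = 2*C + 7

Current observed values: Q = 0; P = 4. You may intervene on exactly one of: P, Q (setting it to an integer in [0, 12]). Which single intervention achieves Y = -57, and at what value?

set Q = 4

Intervening on P: Y = -18*P - 9. Reaching -57 requires P = 8/3, not an integer.
Intervening on Q: with other inputs at their observed values, Y = 6*Q - 81. Solving for -57 gives Q = 4, within [0, 12].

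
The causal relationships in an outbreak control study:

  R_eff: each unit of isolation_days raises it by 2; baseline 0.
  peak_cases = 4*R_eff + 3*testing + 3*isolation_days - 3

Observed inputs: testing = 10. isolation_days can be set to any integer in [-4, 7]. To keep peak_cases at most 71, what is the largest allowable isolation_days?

Substituting into the peak_cases equation gives peak_cases = 11*isolation_days + 27.
Require 11*isolation_days + 27 ≤ 71, so isolation_days ≤ 4.
The largest integer in [-4, 7] satisfying this is 4.

isolation_days = 4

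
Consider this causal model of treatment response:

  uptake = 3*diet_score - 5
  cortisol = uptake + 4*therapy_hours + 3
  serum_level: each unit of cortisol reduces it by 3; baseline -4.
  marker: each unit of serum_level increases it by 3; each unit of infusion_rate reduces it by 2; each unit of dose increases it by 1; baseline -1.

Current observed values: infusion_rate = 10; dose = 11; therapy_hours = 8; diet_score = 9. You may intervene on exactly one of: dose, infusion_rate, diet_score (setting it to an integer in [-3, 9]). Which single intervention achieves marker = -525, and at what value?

set infusion_rate = 5

Intervening on dose: marker = dose - 546. Reaching -525 requires dose = 21, outside [-3, 9].
Intervening on infusion_rate: with other inputs at their observed values, marker = -2*infusion_rate - 515. Solving for -525 gives infusion_rate = 5, within [-3, 9].
Intervening on diet_score: marker = -27*diet_score - 292. Reaching -525 requires diet_score = 233/27, not an integer.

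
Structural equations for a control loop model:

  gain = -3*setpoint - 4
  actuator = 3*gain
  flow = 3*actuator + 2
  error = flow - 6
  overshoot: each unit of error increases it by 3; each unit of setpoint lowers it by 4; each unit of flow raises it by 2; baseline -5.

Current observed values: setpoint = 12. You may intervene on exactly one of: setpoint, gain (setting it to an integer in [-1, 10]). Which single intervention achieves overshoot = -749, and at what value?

set setpoint = 4

Intervening on setpoint: with other inputs at their observed values, overshoot = -139*setpoint - 193. Solving for -749 gives setpoint = 4, within [-1, 10].
Intervening on gain: overshoot = 45*gain - 61. Reaching -749 requires gain = -688/45, not an integer.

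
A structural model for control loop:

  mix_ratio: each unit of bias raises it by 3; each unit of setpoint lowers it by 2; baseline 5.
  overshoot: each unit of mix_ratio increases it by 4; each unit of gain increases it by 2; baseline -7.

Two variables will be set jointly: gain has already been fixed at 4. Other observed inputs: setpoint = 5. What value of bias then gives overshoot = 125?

bias = 12

With gain held at 4:
Substituting into the mix_ratio equation gives mix_ratio = 3*bias - 5.
Substituting into the overshoot equation gives overshoot = 12*bias - 19.
Solve 12*bias - 19 = 125: bias = (125 + 19) / 12 = 12.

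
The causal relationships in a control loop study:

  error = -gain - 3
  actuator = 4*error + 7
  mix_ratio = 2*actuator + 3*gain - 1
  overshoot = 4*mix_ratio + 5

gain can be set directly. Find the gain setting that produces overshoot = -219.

Substituting into the actuator equation gives actuator = -4*gain - 5.
So mix_ratio = -5*gain - 11.
overshoot becomes -20*gain - 39.
Solve -20*gain - 39 = -219: gain = (-219 + 39) / -20 = 9.

gain = 9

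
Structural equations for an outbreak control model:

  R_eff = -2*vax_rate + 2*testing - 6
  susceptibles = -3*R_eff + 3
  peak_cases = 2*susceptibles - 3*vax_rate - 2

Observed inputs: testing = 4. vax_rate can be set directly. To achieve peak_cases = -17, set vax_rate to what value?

vax_rate = -1

Substituting into the R_eff equation gives R_eff = -2*vax_rate + 2.
susceptibles becomes 6*vax_rate - 3.
So peak_cases = 9*vax_rate - 8.
Solve 9*vax_rate - 8 = -17: vax_rate = (-17 + 8) / 9 = -1.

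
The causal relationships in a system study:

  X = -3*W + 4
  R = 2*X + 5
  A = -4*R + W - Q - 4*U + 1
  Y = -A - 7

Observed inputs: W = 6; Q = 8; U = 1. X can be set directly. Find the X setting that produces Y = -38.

Intervening on X fixes its value directly, overriding its dependence on W.
Substituting into the A equation gives A = -8*X - 25.
Substituting into the Y equation gives Y = 8*X + 18.
Solve 8*X + 18 = -38: X = (-38 - 18) / 8 = -7.

X = -7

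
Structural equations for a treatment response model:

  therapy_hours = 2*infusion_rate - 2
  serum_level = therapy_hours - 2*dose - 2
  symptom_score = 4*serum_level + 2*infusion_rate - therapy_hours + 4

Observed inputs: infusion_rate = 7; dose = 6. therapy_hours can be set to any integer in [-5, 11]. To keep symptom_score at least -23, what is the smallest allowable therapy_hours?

Intervening on therapy_hours fixes its value directly, overriding its dependence on infusion_rate.
Substituting into the serum_level equation gives serum_level = therapy_hours - 14.
This gives symptom_score = 3*therapy_hours - 38.
Require 3*therapy_hours - 38 ≥ -23, so therapy_hours ≥ 5.
The smallest integer in [-5, 11] satisfying this is 5.

therapy_hours = 5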